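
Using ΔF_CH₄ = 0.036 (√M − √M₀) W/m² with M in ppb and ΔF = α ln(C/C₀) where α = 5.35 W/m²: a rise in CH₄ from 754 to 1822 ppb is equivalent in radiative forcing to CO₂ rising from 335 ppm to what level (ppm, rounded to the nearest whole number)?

C ≈ 371 ppm

CH₄ forcing: 0.036 × (√1822 − √754) = 0.036 × (42.6849 − 27.4591) = 0.036 × 15.2258 = 0.54813 W/m².
Set 5.35 ln(C/335) = 0.54813: ln(C/335) = 0.54813/5.35 = 0.10245, so C = 335 × e^0.10245 = 335 × 1.10788 = 371.14 ppm.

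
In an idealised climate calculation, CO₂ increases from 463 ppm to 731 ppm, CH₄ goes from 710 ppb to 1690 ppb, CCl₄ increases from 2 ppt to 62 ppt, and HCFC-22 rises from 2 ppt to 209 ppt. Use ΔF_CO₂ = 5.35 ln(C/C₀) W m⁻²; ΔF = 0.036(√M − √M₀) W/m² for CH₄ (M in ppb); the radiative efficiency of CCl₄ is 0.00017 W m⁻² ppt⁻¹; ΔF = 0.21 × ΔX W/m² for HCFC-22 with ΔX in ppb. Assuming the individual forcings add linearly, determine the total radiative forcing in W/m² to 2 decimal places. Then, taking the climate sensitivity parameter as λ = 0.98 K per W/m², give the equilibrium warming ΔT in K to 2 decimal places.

ΔF = 3.02 W/m²; ΔT = 2.96 K

CO₂: 5.35 × ln(731/463) = 5.35 × ln(1.57883) = 5.35 × 0.45668 = 2.4432 W/m².
CH₄: 0.036 × (√1690 − √710) = 0.036 × (41.1096 − 26.6458) = 0.036 × 14.4638 = 0.5207 W/m².
CCl₄: ΔF = 0.00017 × (62 − 2) = 0.00017 × 60 = 0.0102 W/m².
HCFC-22: Δ = 209 − 2 = 207 ppt = 0.207 ppb; ΔF = 0.21 × 0.207 = 0.0435 W/m².
Total ΔF = 2.4432 + 0.5207 + 0.0102 + 0.0435 = 3.0176 W/m².
ΔT = λ ΔF = 0.98 × 3.02 = 2.9596 K.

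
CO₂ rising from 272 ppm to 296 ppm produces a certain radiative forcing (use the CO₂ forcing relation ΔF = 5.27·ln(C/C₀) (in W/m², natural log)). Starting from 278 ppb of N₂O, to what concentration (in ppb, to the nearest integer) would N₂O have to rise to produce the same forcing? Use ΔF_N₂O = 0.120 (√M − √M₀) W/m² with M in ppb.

M ≈ 416 ppb

CO₂ forcing: 5.27 × ln(296/272) = 5.27 × 0.084557 = 0.44562 W/m².
Set 0.120(√M − √278) = 0.44562: √M = 0.44562/0.120 + √278 = 3.7135 + 16.6733 = 20.3868.
M = (20.3868)² = 415.62 ppb.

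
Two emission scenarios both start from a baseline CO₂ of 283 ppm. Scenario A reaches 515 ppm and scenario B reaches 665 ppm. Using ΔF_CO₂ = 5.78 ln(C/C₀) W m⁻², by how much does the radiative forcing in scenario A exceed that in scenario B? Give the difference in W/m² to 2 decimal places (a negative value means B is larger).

ΔF_A − ΔF_B = -1.48 W/m²

ΔF_A = 5.78 ln(515/283) = 5.78 × 0.59872 = 3.4606 W/m².
ΔF_B = 5.78 ln(665/283) = 5.78 × 0.85434 = 4.9381 W/m².
Difference: 3.4606 − 4.9381 = -1.4775 W/m².
(Equivalently, ΔF_A − ΔF_B = 5.78 ln(515/665) = 5.78 × -0.25562 = -1.4775 W/m².)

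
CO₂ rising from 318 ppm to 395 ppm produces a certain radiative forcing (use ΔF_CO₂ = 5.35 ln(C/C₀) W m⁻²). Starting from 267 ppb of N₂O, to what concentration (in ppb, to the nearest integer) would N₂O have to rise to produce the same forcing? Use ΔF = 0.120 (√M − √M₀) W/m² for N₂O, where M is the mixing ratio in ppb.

CO₂ forcing: 5.35 × ln(395/318) = 5.35 × 0.216834 = 1.16006 W/m².
Set 0.120(√M − √267) = 1.16006: √M = 1.16006/0.120 + √267 = 9.6672 + 16.3401 = 26.0073.
M = (26.0073)² = 676.38 ppb.

M ≈ 676 ppb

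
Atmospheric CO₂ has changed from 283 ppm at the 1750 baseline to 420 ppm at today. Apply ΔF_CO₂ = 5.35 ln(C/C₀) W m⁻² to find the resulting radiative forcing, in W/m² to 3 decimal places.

CO₂: 5.35 × ln(420/283) = 5.35 × ln(1.48410) = 5.35 × 0.39481 = 2.1122 W/m².

ΔF = 2.112 W/m²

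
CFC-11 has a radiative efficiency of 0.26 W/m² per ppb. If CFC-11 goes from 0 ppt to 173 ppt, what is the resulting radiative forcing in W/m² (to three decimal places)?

ΔF = 0.045 W/m²

CFC-11: Δ = 173 − 0 = 173 ppt = 0.173 ppb; ΔF = 0.26 × 0.173 = 0.0450 W/m².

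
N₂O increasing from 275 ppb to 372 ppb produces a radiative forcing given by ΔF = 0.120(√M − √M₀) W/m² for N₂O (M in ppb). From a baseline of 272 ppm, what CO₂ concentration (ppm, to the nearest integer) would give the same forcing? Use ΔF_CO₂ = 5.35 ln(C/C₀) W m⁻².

N₂O forcing: 0.120 × (√372 − √275) = 0.120 × (19.2873 − 16.5831) = 0.120 × 2.7042 = 0.32450 W/m².
Set 5.35 ln(C/272) = 0.32450: ln(C/272) = 0.32450/5.35 = 0.06065, so C = 272 × e^0.06065 = 272 × 1.06253 = 289.01 ppm.

C ≈ 289 ppm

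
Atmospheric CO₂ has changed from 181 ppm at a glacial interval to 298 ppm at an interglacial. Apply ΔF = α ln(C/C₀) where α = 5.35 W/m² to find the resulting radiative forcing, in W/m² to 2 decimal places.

CO₂ absorption bands are partially saturated, so forcing scales with the logarithm of the concentration ratio.
CO₂: 5.35 × ln(298/181) = 5.35 × ln(1.64641) = 5.35 × 0.49860 = 2.6675 W/m².

ΔF = 2.67 W/m²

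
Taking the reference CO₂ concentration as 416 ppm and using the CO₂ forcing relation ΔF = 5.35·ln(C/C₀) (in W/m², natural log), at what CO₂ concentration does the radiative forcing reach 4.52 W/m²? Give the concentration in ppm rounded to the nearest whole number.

C ≈ 968 ppm

Set 5.35 ln(C/416) = 4.52, so ln(C/416) = 4.52/5.35 = 0.84486.
Then C/416 = e^0.84486 = 2.32765, giving C = 416 × 2.32765 = 968.30 ppm.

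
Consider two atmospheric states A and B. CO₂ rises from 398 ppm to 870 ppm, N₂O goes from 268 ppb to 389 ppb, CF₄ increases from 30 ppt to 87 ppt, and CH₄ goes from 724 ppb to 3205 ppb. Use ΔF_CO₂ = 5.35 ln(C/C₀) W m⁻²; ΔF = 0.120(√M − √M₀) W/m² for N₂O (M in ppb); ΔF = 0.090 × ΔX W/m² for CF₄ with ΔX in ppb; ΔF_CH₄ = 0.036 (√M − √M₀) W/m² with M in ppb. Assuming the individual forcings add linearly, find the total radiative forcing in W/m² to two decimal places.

ΔF = 5.66 W/m²

CO₂: 5.35 × ln(870/398) = 5.35 × ln(2.18593) = 5.35 × 0.78204 = 4.1839 W/m².
N₂O: 0.120 × (√389 − √268) = 0.120 × (19.7231 − 16.3707) = 0.120 × 3.3524 = 0.4023 W/m².
CF₄: Δ = 87 − 30 = 57 ppt = 0.057 ppb; ΔF = 0.090 × 0.057 = 0.0051 W/m².
CH₄: 0.036 × (√3205 − √724) = 0.036 × (56.6127 − 26.9072) = 0.036 × 29.7055 = 1.0694 W/m².
Total ΔF = 4.1839 + 0.4023 + 0.0051 + 1.0694 = 5.6607 W/m².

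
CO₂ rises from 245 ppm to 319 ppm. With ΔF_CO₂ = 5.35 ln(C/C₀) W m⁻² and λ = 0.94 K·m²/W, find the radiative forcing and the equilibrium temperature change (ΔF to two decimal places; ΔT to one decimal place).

CO₂: 5.35 × ln(319/245) = 5.35 × ln(1.30204) = 5.35 × 0.26393 = 1.4120 W/m².
ΔT = λ ΔF = 0.94 × 1.41 = 1.3254 K.

ΔF = 1.41 W/m²; ΔT = 1.3 K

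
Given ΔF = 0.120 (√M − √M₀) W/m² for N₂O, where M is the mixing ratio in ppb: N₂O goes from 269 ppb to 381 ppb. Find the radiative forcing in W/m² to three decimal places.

ΔF = 0.374 W/m²

N₂O: 0.120 × (√381 − √269) = 0.120 × (19.5192 − 16.4012) = 0.120 × 3.1180 = 0.3742 W/m².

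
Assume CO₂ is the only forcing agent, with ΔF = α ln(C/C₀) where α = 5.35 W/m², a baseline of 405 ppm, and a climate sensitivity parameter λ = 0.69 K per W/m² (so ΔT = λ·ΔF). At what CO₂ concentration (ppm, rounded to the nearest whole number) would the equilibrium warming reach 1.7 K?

Required forcing: ΔF = ΔT/λ = 1.7/0.69 = 2.4638 W/m².
Then ln(C/405) = ΔF/5.35 = 2.4638/5.35 = 0.46052.
So C = 405 × e^0.46052 = 405 × 1.58490 = 641.88 ppm.

C ≈ 642 ppm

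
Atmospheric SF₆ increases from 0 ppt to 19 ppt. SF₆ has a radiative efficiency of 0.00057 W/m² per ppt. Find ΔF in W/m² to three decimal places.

SF₆: ΔF = 0.00057 × (19 − 0) = 0.00057 × 19 = 0.0108 W/m².

ΔF = 0.011 W/m²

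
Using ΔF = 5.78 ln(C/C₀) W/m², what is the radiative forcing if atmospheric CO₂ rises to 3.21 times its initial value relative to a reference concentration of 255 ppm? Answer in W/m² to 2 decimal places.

ΔF = 6.74 W/m²

ΔF = 5.78 × ln(3.21) = 5.78 × 1.16627 = 6.7410 W/m².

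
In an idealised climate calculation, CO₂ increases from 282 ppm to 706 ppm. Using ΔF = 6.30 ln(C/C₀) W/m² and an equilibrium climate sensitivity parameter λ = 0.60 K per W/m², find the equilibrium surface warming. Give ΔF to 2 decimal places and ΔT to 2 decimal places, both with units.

CO₂: 6.30 × ln(706/282) = 6.30 × ln(2.50355) = 6.30 × 0.91771 = 5.7816 W/m².
ΔT = λ ΔF = 0.60 × 5.78 = 3.4680 K.

ΔF = 5.78 W/m²; ΔT = 3.47 K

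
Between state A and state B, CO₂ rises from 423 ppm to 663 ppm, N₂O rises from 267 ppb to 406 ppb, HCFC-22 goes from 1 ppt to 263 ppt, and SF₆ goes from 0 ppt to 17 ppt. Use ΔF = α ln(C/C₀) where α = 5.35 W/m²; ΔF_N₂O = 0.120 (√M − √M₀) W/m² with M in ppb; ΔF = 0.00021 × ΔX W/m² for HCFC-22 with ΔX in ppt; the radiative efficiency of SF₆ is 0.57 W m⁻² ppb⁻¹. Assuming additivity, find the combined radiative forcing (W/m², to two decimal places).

ΔF = 2.93 W/m²

CO₂: 5.35 × ln(663/423) = 5.35 × ln(1.56738) = 5.35 × 0.44941 = 2.4043 W/m².
N₂O: 0.120 × (√406 − √267) = 0.120 × (20.1494 − 16.3401) = 0.120 × 3.8093 = 0.4571 W/m².
HCFC-22: ΔF = 0.00021 × (263 − 1) = 0.00021 × 262 = 0.0550 W/m².
SF₆: Δ = 17 − 0 = 17 ppt = 0.017 ppb; ΔF = 0.57 × 0.017 = 0.0097 W/m².
Total ΔF = 2.4043 + 0.4571 + 0.0550 + 0.0097 = 2.9261 W/m².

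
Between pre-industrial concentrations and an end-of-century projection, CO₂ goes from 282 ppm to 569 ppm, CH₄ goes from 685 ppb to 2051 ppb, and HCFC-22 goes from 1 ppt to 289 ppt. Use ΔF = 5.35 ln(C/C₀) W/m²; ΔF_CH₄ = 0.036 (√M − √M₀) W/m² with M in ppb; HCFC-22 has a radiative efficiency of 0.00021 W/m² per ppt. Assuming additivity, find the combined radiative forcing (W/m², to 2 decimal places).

ΔF = 4.50 W/m²

CO₂: 5.35 × ln(569/282) = 5.35 × ln(2.01773) = 5.35 × 0.70197 = 3.7555 W/m².
CH₄: 0.036 × (√2051 − √685) = 0.036 × (45.2880 − 26.1725) = 0.036 × 19.1155 = 0.6882 W/m².
HCFC-22: ΔF = 0.00021 × (289 − 1) = 0.00021 × 288 = 0.0605 W/m².
Total ΔF = 3.7555 + 0.6882 + 0.0605 = 4.5042 W/m².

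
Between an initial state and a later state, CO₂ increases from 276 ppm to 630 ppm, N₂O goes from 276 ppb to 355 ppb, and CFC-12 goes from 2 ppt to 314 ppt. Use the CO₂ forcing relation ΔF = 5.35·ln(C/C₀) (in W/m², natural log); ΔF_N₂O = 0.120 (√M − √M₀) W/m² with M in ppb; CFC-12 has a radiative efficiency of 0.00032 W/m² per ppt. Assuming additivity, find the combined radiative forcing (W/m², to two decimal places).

ΔF = 4.78 W/m²

CO₂: 5.35 × ln(630/276) = 5.35 × ln(2.28261) = 5.35 × 0.82532 = 4.4155 W/m².
N₂O: 0.120 × (√355 − √276) = 0.120 × (18.8414 − 16.6132) = 0.120 × 2.2282 = 0.2674 W/m².
CFC-12: ΔF = 0.00032 × (314 − 2) = 0.00032 × 312 = 0.0998 W/m².
Total ΔF = 4.4155 + 0.2674 + 0.0998 = 4.7827 W/m².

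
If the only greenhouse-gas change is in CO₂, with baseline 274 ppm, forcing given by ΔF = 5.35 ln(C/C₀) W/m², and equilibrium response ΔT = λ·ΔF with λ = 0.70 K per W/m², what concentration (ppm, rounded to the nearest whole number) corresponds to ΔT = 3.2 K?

Required forcing: ΔF = ΔT/λ = 3.2/0.70 = 4.5714 W/m².
Then ln(C/274) = ΔF/5.35 = 4.5714/5.35 = 0.85447.
So C = 274 × e^0.85447 = 274 × 2.35013 = 643.94 ppm.

C ≈ 644 ppm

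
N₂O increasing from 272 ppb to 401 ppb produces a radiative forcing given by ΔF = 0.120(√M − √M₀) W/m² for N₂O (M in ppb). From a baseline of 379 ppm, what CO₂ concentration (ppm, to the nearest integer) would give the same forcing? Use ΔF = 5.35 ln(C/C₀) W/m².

C ≈ 410 ppm

N₂O forcing: 0.120 × (√401 − √272) = 0.120 × (20.0250 − 16.4924) = 0.120 × 3.5326 = 0.42391 W/m².
Set 5.35 ln(C/379) = 0.42391: ln(C/379) = 0.42391/5.35 = 0.07924, so C = 379 × e^0.07924 = 379 × 1.08246 = 410.25 ppm.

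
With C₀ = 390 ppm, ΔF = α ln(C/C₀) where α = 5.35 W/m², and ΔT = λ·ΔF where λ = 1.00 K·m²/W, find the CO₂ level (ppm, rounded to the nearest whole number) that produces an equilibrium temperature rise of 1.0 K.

Required forcing: ΔF = ΔT/λ = 1.0/1.00 = 1.0000 W/m².
Then ln(C/390) = ΔF/5.35 = 1.0000/5.35 = 0.18692.
So C = 390 × e^0.18692 = 390 × 1.20553 = 470.16 ppm.

C ≈ 470 ppm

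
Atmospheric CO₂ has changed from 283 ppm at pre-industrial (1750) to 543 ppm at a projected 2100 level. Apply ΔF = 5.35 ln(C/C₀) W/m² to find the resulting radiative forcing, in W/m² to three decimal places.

ΔF = 3.486 W/m²

CO₂: 5.35 × ln(543/283) = 5.35 × ln(1.91873) = 5.35 × 0.65166 = 3.4864 W/m².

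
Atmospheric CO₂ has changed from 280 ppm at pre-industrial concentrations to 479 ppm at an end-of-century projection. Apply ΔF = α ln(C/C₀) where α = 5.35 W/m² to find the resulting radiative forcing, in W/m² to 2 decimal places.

ΔF = 2.87 W/m²

CO₂: 5.35 × ln(479/280) = 5.35 × ln(1.71071) = 5.35 × 0.53691 = 2.8725 W/m².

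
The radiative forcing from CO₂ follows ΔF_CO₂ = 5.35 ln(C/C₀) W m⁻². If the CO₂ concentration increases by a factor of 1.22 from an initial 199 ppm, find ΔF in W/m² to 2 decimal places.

ΔF = 1.06 W/m²

ΔF = 5.35 × ln(1.22) = 5.35 × 0.19885 = 1.0638 W/m².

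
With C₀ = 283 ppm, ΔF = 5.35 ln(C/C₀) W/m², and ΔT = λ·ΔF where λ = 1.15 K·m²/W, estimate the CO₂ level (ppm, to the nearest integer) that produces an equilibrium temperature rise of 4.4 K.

Required forcing: ΔF = ΔT/λ = 4.4/1.15 = 3.8261 W/m².
Then ln(C/283) = ΔF/5.35 = 3.8261/5.35 = 0.71516.
So C = 283 × e^0.71516 = 283 × 2.04451 = 578.60 ppm.

C ≈ 579 ppm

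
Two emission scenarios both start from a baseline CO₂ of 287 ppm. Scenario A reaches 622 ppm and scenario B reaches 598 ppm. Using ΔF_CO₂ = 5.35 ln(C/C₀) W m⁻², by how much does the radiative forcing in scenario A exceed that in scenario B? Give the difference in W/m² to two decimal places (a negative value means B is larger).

ΔF_A = 5.35 ln(622/287) = 5.35 × 0.77346 = 4.1380 W/m².
ΔF_B = 5.35 ln(598/287) = 5.35 × 0.73411 = 3.9275 W/m².
Difference: 4.1380 − 3.9275 = 0.2105 W/m².
(Equivalently, ΔF_A − ΔF_B = 5.35 ln(622/598) = 5.35 × 0.03935 = 0.2105 W/m².)

ΔF_A − ΔF_B = 0.21 W/m²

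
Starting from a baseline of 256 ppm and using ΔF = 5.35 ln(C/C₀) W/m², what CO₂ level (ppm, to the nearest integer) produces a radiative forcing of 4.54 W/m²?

Set 5.35 ln(C/256) = 4.54, so ln(C/256) = 4.54/5.35 = 0.84860.
Then C/256 = e^0.84860 = 2.33637, giving C = 256 × 2.33637 = 598.11 ppm.

C ≈ 598 ppm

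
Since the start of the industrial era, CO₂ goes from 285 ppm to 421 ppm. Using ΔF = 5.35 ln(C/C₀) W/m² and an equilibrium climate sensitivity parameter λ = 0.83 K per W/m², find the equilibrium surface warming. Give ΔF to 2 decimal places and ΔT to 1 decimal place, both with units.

ΔF = 2.09 W/m²; ΔT = 1.7 K

CO₂: 5.35 × ln(421/285) = 5.35 × ln(1.47719) = 5.35 × 0.39014 = 2.0872 W/m².
ΔT = λ ΔF = 0.83 × 2.09 = 1.7347 K.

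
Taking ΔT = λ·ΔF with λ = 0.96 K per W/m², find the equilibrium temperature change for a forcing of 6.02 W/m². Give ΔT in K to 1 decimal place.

ΔT = λ ΔF = 0.96 × 6.02 = 5.7792 K.

ΔT = 5.8 K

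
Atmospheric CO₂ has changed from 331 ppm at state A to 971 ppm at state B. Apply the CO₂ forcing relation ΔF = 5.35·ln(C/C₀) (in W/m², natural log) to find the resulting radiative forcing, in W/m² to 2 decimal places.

CO₂ absorption bands are partially saturated, so forcing scales with the logarithm of the concentration ratio.
CO₂: 5.35 × ln(971/331) = 5.35 × ln(2.93353) = 5.35 × 1.07621 = 5.7577 W/m².

ΔF = 5.76 W/m²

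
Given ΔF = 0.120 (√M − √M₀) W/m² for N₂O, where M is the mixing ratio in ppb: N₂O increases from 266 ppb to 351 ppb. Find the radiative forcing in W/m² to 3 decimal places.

ΔF = 0.291 W/m²

N₂O: 0.120 × (√351 − √266) = 0.120 × (18.7350 − 16.3095) = 0.120 × 2.4255 = 0.2911 W/m².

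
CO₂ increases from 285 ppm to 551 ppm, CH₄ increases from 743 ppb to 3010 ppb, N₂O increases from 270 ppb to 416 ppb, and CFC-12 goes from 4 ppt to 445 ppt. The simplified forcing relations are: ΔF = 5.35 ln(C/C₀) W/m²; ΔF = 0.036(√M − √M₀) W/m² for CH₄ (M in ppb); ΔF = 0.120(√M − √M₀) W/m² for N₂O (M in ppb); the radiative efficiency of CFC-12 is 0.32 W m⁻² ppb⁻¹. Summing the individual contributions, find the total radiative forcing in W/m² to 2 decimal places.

ΔF = 5.14 W/m²

CO₂: 5.35 × ln(551/285) = 5.35 × ln(1.93333) = 5.35 × 0.65924 = 3.5269 W/m².
CH₄: 0.036 × (√3010 − √743) = 0.036 × (54.8635 − 27.2580) = 0.036 × 27.6055 = 0.9938 W/m².
N₂O: 0.120 × (√416 − √270) = 0.120 × (20.3961 − 16.4317) = 0.120 × 3.9644 = 0.4757 W/m².
CFC-12: Δ = 445 − 4 = 441 ppt = 0.441 ppb; ΔF = 0.32 × 0.441 = 0.1411 W/m².
Total ΔF = 3.5269 + 0.9938 + 0.4757 + 0.1411 = 5.1375 W/m².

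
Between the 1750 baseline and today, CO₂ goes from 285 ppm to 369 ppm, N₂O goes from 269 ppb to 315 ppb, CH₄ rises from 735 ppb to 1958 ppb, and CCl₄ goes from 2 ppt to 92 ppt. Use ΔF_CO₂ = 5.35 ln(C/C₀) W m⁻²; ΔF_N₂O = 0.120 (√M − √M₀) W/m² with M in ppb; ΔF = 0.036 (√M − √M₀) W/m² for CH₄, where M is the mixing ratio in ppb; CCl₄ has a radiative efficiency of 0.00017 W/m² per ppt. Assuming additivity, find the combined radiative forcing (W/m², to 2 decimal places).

ΔF = 2.18 W/m²

CO₂: 5.35 × ln(369/285) = 5.35 × ln(1.29474) = 5.35 × 0.25831 = 1.3820 W/m².
N₂O: 0.120 × (√315 − √269) = 0.120 × (17.7482 − 16.4012) = 0.120 × 1.3470 = 0.1616 W/m².
CH₄: 0.036 × (√1958 − √735) = 0.036 × (44.2493 − 27.1109) = 0.036 × 17.1384 = 0.6170 W/m².
CCl₄: ΔF = 0.00017 × (92 − 2) = 0.00017 × 90 = 0.0153 W/m².
Total ΔF = 1.3820 + 0.1616 + 0.6170 + 0.0153 = 2.1759 W/m².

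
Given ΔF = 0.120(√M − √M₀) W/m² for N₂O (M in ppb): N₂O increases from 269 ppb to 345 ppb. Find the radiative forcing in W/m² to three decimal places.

ΔF = 0.261 W/m²

N₂O: 0.120 × (√345 − √269) = 0.120 × (18.5742 − 16.4012) = 0.120 × 2.1730 = 0.2608 W/m².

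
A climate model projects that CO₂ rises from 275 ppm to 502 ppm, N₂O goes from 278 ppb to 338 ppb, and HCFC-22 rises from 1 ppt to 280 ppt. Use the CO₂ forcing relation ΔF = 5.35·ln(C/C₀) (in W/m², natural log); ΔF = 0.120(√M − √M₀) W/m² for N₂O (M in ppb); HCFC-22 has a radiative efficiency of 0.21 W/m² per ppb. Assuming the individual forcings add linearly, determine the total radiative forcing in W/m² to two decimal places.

ΔF = 3.48 W/m²

CO₂: 5.35 × ln(502/275) = 5.35 × ln(1.82545) = 5.35 × 0.60183 = 3.2198 W/m².
N₂O: 0.120 × (√338 − √278) = 0.120 × (18.3848 − 16.6733) = 0.120 × 1.7115 = 0.2054 W/m².
HCFC-22: Δ = 280 − 1 = 279 ppt = 0.279 ppb; ΔF = 0.21 × 0.279 = 0.0586 W/m².
Total ΔF = 3.2198 + 0.2054 + 0.0586 = 3.4838 W/m².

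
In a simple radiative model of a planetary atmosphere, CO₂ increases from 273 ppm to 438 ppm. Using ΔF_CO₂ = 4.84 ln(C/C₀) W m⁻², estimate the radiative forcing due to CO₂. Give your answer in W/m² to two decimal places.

CO₂ absorption bands are partially saturated, so forcing scales with the logarithm of the concentration ratio.
CO₂: 4.84 × ln(438/273) = 4.84 × ln(1.60440) = 4.84 × 0.47275 = 2.2881 W/m².

ΔF = 2.29 W/m²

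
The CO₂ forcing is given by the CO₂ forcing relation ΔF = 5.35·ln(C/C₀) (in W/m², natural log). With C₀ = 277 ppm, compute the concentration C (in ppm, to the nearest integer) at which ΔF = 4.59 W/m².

C ≈ 653 ppm

Set 5.35 ln(C/277) = 4.59, so ln(C/277) = 4.59/5.35 = 0.85794.
Then C/277 = e^0.85794 = 2.35830, giving C = 277 × 2.35830 = 653.25 ppm.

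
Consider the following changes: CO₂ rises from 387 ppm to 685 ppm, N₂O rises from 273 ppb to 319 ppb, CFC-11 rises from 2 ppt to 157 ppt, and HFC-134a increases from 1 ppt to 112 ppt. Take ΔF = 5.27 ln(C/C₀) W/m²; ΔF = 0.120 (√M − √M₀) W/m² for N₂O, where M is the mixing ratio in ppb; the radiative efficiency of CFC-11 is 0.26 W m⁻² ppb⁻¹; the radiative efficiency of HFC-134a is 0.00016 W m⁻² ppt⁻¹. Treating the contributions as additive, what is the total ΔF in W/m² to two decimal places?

ΔF = 3.23 W/m²

CO₂: 5.27 × ln(685/387) = 5.27 × ln(1.77003) = 5.27 × 0.57100 = 3.0092 W/m².
N₂O: 0.120 × (√319 − √273) = 0.120 × (17.8606 − 16.5227) = 0.120 × 1.3379 = 0.1605 W/m².
CFC-11: Δ = 157 − 2 = 155 ppt = 0.155 ppb; ΔF = 0.26 × 0.155 = 0.0403 W/m².
HFC-134a: ΔF = 0.00016 × (112 − 1) = 0.00016 × 111 = 0.0178 W/m².
Total ΔF = 3.0092 + 0.1605 + 0.0403 + 0.0178 = 3.2278 W/m².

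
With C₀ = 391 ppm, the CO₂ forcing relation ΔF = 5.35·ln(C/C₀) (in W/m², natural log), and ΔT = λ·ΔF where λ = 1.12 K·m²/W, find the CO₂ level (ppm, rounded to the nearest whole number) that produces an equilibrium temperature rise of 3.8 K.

Required forcing: ΔF = ΔT/λ = 3.8/1.12 = 3.3929 W/m².
Then ln(C/391) = ΔF/5.35 = 3.3929/5.35 = 0.63419.
So C = 391 × e^0.63419 = 391 × 1.88549 = 737.23 ppm.

C ≈ 737 ppm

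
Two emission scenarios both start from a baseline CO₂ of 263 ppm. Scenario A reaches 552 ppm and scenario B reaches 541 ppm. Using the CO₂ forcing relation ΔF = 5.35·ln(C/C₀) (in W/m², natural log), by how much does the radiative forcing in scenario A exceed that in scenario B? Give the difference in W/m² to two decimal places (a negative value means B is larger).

ΔF_A = 5.35 ln(552/263) = 5.35 × 0.74139 = 3.9664 W/m².
ΔF_B = 5.35 ln(541/263) = 5.35 × 0.72127 = 3.8588 W/m².
Difference: 3.9664 − 3.8588 = 0.1076 W/m².

ΔF_A − ΔF_B = 0.11 W/m²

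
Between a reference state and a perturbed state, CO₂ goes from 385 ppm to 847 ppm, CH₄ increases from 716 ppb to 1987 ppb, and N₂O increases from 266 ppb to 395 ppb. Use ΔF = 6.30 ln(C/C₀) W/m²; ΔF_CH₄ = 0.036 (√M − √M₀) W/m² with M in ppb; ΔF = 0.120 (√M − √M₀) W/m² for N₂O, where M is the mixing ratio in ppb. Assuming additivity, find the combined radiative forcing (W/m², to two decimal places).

ΔF = 6.04 W/m²

CO₂: 6.30 × ln(847/385) = 6.30 × ln(2.20000) = 6.30 × 0.78846 = 4.9673 W/m².
CH₄: 0.036 × (√1987 − √716) = 0.036 × (44.5758 − 26.7582) = 0.036 × 17.8176 = 0.6414 W/m².
N₂O: 0.120 × (√395 − √266) = 0.120 × (19.8746 − 16.3095) = 0.120 × 3.5651 = 0.4278 W/m².
Total ΔF = 4.9673 + 0.6414 + 0.4278 = 6.0365 W/m².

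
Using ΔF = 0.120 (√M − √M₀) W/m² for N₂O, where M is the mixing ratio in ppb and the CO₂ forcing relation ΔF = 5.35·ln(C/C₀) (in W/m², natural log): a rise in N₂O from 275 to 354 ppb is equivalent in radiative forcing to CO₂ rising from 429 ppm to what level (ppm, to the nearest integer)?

C ≈ 451 ppm

N₂O forcing: 0.120 × (√354 − √275) = 0.120 × (18.8149 − 16.5831) = 0.120 × 2.2318 = 0.26782 W/m².
Set 5.35 ln(C/429) = 0.26782: ln(C/429) = 0.26782/5.35 = 0.05006, so C = 429 × e^0.05006 = 429 × 1.05133 = 451.02 ppm.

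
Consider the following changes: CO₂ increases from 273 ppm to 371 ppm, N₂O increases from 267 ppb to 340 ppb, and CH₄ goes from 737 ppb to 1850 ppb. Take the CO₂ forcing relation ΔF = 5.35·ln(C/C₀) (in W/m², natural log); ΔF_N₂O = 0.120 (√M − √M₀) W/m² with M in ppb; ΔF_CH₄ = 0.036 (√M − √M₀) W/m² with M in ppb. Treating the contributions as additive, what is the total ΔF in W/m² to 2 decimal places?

CO₂: 5.35 × ln(371/273) = 5.35 × ln(1.35897) = 5.35 × 0.30673 = 1.6410 W/m².
N₂O: 0.120 × (√340 − √267) = 0.120 × (18.4391 − 16.3401) = 0.120 × 2.0990 = 0.2519 W/m².
CH₄: 0.036 × (√1850 − √737) = 0.036 × (43.0116 − 27.1477) = 0.036 × 15.8639 = 0.5711 W/m².
Total ΔF = 1.6410 + 0.2519 + 0.5711 = 2.4640 W/m².

ΔF = 2.46 W/m²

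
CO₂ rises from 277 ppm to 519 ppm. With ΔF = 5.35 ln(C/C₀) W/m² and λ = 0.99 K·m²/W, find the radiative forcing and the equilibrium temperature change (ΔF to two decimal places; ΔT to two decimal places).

ΔF = 3.36 W/m²; ΔT = 3.33 K

CO₂: 5.35 × ln(519/277) = 5.35 × ln(1.87365) = 5.35 × 0.62789 = 3.3592 W/m².
ΔT = λ ΔF = 0.99 × 3.36 = 3.3264 K.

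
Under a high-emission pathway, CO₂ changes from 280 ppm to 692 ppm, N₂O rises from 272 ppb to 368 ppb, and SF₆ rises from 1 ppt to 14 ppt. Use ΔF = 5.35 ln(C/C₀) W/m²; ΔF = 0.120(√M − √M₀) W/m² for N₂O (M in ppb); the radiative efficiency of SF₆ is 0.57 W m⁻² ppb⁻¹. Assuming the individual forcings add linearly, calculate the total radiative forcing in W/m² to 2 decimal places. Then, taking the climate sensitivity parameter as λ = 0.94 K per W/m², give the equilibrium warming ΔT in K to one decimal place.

ΔF = 5.17 W/m²; ΔT = 4.9 K

CO₂: 5.35 × ln(692/280) = 5.35 × ln(2.47143) = 5.35 × 0.90480 = 4.8407 W/m².
N₂O: 0.120 × (√368 − √272) = 0.120 × (19.1833 − 16.4924) = 0.120 × 2.6909 = 0.3229 W/m².
SF₆: Δ = 14 − 1 = 13 ppt = 0.013 ppb; ΔF = 0.57 × 0.013 = 0.0074 W/m².
Total ΔF = 4.8407 + 0.3229 + 0.0074 = 5.1710 W/m².
ΔT = λ ΔF = 0.94 × 5.17 = 4.8598 K.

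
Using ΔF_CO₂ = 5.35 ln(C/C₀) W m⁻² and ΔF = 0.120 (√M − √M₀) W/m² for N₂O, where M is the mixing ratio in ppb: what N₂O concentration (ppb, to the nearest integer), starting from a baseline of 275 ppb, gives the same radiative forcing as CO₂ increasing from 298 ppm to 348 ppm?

M ≈ 552 ppb

CO₂ forcing: 5.35 × ln(348/298) = 5.35 × 0.155109 = 0.82983 W/m².
Set 0.120(√M − √275) = 0.82983: √M = 0.82983/0.120 + √275 = 6.9153 + 16.5831 = 23.4984.
M = (23.4984)² = 552.17 ppb.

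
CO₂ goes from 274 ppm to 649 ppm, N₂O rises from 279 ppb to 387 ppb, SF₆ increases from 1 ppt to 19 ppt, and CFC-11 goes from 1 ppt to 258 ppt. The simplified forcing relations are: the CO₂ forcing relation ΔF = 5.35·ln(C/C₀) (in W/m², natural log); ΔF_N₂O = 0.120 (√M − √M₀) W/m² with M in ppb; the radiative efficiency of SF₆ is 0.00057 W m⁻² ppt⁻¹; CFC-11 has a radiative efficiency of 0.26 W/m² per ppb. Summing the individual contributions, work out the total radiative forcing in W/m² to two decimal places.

CO₂: 5.35 × ln(649/274) = 5.35 × ln(2.36861) = 5.35 × 0.86230 = 4.6133 W/m².
N₂O: 0.120 × (√387 − √279) = 0.120 × (19.6723 − 16.7033) = 0.120 × 2.9690 = 0.3563 W/m².
SF₆: ΔF = 0.00057 × (19 − 1) = 0.00057 × 18 = 0.0103 W/m².
CFC-11: Δ = 258 − 1 = 257 ppt = 0.257 ppb; ΔF = 0.26 × 0.257 = 0.0668 W/m².
Total ΔF = 4.6133 + 0.3563 + 0.0103 + 0.0668 = 5.0467 W/m².

ΔF = 5.05 W/m²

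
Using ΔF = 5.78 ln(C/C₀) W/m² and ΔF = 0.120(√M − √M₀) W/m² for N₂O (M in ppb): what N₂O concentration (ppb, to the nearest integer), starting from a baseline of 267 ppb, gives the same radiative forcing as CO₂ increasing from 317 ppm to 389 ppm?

M ≈ 686 ppb

CO₂ forcing: 5.78 × ln(389/317) = 5.78 × 0.204678 = 1.18304 W/m².
Set 0.120(√M − √267) = 1.18304: √M = 1.18304/0.120 + √267 = 9.8587 + 16.3401 = 26.1988.
M = (26.1988)² = 686.38 ppb.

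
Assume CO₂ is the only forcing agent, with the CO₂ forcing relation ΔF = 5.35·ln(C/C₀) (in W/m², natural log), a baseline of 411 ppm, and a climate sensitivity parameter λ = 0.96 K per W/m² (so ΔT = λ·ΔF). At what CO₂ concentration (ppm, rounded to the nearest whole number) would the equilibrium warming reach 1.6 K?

C ≈ 561 ppm

Required forcing: ΔF = ΔT/λ = 1.6/0.96 = 1.6667 W/m².
Then ln(C/411) = ΔF/5.35 = 1.6667/5.35 = 0.31153.
So C = 411 × e^0.31153 = 411 × 1.36551 = 561.22 ppm.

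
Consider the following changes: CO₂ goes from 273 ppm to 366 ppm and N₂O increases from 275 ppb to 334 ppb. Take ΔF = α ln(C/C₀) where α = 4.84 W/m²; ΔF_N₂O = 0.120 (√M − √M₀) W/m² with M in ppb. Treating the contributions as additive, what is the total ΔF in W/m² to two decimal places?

ΔF = 1.62 W/m²

CO₂: 4.84 × ln(366/273) = 4.84 × ln(1.34066) = 4.84 × 0.29316 = 1.4189 W/m².
N₂O: 0.120 × (√334 − √275) = 0.120 × (18.2757 − 16.5831) = 0.120 × 1.6926 = 0.2031 W/m².
Total ΔF = 1.4189 + 0.2031 = 1.6220 W/m².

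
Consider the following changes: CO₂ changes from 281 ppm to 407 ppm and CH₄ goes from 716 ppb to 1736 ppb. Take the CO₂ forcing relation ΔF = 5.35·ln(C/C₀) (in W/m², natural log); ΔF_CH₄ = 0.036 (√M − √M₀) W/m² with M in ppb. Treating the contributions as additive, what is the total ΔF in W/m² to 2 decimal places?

ΔF = 2.52 W/m²

CO₂: 5.35 × ln(407/281) = 5.35 × ln(1.44840) = 5.35 × 0.37046 = 1.9820 W/m².
CH₄: 0.036 × (√1736 − √716) = 0.036 × (41.6653 − 26.7582) = 0.036 × 14.9071 = 0.5367 W/m².
Total ΔF = 1.9820 + 0.5367 = 2.5187 W/m².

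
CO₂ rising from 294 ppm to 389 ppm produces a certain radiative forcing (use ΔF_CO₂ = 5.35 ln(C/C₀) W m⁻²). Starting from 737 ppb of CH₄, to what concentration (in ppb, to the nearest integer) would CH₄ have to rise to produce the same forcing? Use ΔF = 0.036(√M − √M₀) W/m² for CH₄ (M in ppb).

CO₂ forcing: 5.35 × ln(389/294) = 5.35 × 0.280000 = 1.49800 W/m².
Set 0.036(√M − √737) = 1.49800: √M = 1.49800/0.036 + √737 = 41.6111 + 27.1477 = 68.7588.
M = (68.7588)² = 4727.77 ppb.

M ≈ 4728 ppb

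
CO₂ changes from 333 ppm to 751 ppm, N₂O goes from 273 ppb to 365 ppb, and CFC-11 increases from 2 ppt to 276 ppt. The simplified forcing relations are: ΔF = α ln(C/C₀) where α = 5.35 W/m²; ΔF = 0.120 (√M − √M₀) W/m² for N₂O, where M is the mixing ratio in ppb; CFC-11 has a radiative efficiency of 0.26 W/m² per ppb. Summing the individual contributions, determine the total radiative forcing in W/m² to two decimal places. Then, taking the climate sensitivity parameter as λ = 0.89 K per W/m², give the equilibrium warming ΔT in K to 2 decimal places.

CO₂: 5.35 × ln(751/333) = 5.35 × ln(2.25526) = 5.35 × 0.81327 = 4.3510 W/m².
N₂O: 0.120 × (√365 − √273) = 0.120 × (19.1050 − 16.5227) = 0.120 × 2.5823 = 0.3099 W/m².
CFC-11: Δ = 276 − 2 = 274 ppt = 0.274 ppb; ΔF = 0.26 × 0.274 = 0.0712 W/m².
Total ΔF = 4.3510 + 0.3099 + 0.0712 = 4.7321 W/m².
ΔT = λ ΔF = 0.89 × 4.73 = 4.2097 K.

ΔF = 4.73 W/m²; ΔT = 4.21 K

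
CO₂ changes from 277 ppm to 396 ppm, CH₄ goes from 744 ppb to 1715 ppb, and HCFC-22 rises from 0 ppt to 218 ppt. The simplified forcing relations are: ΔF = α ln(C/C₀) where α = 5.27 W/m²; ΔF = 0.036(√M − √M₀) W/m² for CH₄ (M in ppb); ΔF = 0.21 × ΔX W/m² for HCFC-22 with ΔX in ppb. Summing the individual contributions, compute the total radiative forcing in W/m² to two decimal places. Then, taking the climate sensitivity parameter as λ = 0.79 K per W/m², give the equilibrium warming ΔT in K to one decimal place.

ΔF = 2.44 W/m²; ΔT = 1.9 K

CO₂: 5.27 × ln(396/277) = 5.27 × ln(1.42960) = 5.27 × 0.35739 = 1.8834 W/m².
CH₄: 0.036 × (√1715 − √744) = 0.036 × (41.4126 − 27.2764) = 0.036 × 14.1362 = 0.5089 W/m².
HCFC-22: Δ = 218 − 0 = 218 ppt = 0.218 ppb; ΔF = 0.21 × 0.218 = 0.0458 W/m².
Total ΔF = 1.8834 + 0.5089 + 0.0458 = 2.4381 W/m².
ΔT = λ ΔF = 0.79 × 2.44 = 1.9276 K.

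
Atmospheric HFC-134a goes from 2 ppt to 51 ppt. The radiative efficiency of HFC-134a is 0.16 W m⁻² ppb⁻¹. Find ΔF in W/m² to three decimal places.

HFC-134a: Δ = 51 − 2 = 49 ppt = 0.049 ppb; ΔF = 0.16 × 0.049 = 0.0078 W/m².

ΔF = 0.008 W/m²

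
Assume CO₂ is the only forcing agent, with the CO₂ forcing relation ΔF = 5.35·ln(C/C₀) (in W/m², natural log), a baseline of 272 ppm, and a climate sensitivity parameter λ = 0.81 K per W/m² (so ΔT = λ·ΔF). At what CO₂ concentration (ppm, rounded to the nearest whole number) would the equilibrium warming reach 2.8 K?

Required forcing: ΔF = ΔT/λ = 2.8/0.81 = 3.4568 W/m².
Then ln(C/272) = ΔF/5.35 = 3.4568/5.35 = 0.64613.
So C = 272 × e^0.64613 = 272 × 1.90814 = 519.01 ppm.

C ≈ 519 ppm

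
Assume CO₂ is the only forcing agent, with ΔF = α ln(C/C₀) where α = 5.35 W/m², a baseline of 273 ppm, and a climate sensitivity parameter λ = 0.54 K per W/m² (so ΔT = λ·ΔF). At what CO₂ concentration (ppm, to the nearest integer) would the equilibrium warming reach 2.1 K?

C ≈ 565 ppm

Required forcing: ΔF = ΔT/λ = 2.1/0.54 = 3.8889 W/m².
Then ln(C/273) = ΔF/5.35 = 3.8889/5.35 = 0.72690.
So C = 273 × e^0.72690 = 273 × 2.06866 = 564.74 ppm.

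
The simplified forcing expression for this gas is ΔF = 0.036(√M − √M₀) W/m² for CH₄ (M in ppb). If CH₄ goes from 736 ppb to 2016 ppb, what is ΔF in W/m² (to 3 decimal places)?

CH₄: 0.036 × (√2016 − √736) = 0.036 × (44.8999 − 27.1293) = 0.036 × 17.7706 = 0.6397 W/m².

ΔF = 0.640 W/m²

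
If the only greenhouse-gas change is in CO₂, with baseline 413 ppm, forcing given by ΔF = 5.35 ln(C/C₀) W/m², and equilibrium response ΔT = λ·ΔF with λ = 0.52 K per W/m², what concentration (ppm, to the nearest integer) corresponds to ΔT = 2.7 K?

C ≈ 1090 ppm

Required forcing: ΔF = ΔT/λ = 2.7/0.52 = 5.1923 W/m².
Then ln(C/413) = ΔF/5.35 = 5.1923/5.35 = 0.97052.
So C = 413 × e^0.97052 = 413 × 2.63932 = 1090.04 ppm.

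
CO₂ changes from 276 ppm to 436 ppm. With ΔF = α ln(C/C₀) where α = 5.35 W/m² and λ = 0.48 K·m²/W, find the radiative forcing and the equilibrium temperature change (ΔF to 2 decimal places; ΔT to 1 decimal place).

CO₂: 5.35 × ln(436/276) = 5.35 × ln(1.57971) = 5.35 × 0.45724 = 2.4462 W/m².
ΔT = λ ΔF = 0.48 × 2.45 = 1.1760 K.

ΔF = 2.45 W/m²; ΔT = 1.2 K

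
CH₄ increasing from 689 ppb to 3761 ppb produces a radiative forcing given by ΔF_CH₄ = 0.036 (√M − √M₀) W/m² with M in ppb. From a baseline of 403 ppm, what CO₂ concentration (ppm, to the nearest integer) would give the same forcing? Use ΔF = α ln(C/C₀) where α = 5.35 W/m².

CH₄ forcing: 0.036 × (√3761 − √689) = 0.036 × (61.3270 − 26.2488) = 0.036 × 35.0782 = 1.26282 W/m².
Set 5.35 ln(C/403) = 1.26282: ln(C/403) = 1.26282/5.35 = 0.23604, so C = 403 × e^0.23604 = 403 × 1.26622 = 510.29 ppm.

C ≈ 510 ppm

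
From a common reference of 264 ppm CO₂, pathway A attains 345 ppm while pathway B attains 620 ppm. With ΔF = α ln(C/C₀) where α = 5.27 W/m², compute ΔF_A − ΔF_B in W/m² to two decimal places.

ΔF_A − ΔF_B = -3.09 W/m²

ΔF_A = 5.27 ln(345/264) = 5.27 × 0.26760 = 1.4103 W/m².
ΔF_B = 5.27 ln(620/264) = 5.27 × 0.85377 = 4.4994 W/m².
Difference: 1.4103 − 4.4994 = -3.0891 W/m².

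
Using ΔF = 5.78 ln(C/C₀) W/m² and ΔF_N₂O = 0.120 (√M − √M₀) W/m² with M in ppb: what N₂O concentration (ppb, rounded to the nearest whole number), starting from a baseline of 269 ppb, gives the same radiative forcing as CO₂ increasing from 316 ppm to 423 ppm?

CO₂ forcing: 5.78 × ln(423/316) = 5.78 × 0.291630 = 1.68562 W/m².
Set 0.120(√M − √269) = 1.68562: √M = 1.68562/0.120 + √269 = 14.0468 + 16.4012 = 30.4480.
M = (30.4480)² = 927.08 ppb.

M ≈ 927 ppb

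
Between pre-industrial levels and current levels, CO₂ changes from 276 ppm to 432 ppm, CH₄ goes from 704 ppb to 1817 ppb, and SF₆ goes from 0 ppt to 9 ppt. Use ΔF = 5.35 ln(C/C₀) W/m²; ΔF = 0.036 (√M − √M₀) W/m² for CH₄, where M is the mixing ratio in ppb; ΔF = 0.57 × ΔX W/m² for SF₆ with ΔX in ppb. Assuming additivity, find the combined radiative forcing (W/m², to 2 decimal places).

ΔF = 2.98 W/m²

CO₂: 5.35 × ln(432/276) = 5.35 × ln(1.56522) = 5.35 × 0.44803 = 2.3970 W/m².
CH₄: 0.036 × (√1817 − √704) = 0.036 × (42.6263 − 26.5330) = 0.036 × 16.0933 = 0.5794 W/m².
SF₆: Δ = 9 − 0 = 9 ppt = 0.009 ppb; ΔF = 0.57 × 0.009 = 0.0051 W/m².
Total ΔF = 2.3970 + 0.5794 + 0.0051 = 2.9815 W/m².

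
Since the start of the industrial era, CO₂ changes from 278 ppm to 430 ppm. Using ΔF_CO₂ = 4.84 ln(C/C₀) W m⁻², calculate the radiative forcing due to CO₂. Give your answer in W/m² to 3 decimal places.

CO₂: 4.84 × ln(430/278) = 4.84 × ln(1.54676) = 4.84 × 0.43616 = 2.1110 W/m².

ΔF = 2.111 W/m²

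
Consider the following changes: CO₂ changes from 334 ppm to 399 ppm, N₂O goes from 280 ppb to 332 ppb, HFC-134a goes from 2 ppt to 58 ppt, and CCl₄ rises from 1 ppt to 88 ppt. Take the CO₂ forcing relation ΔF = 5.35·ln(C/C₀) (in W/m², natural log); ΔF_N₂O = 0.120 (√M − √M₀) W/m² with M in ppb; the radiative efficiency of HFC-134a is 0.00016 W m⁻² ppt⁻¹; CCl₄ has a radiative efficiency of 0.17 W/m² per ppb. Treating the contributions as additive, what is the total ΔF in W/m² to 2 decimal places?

CO₂: 5.35 × ln(399/334) = 5.35 × ln(1.19461) = 5.35 × 0.17782 = 0.9513 W/m².
N₂O: 0.120 × (√332 − √280) = 0.120 × (18.2209 − 16.7332) = 0.120 × 1.4877 = 0.1785 W/m².
HFC-134a: ΔF = 0.00016 × (58 − 2) = 0.00016 × 56 = 0.0090 W/m².
CCl₄: Δ = 88 − 1 = 87 ppt = 0.087 ppb; ΔF = 0.17 × 0.087 = 0.0148 W/m².
Total ΔF = 0.9513 + 0.1785 + 0.0090 + 0.0148 = 1.1536 W/m².

ΔF = 1.15 W/m²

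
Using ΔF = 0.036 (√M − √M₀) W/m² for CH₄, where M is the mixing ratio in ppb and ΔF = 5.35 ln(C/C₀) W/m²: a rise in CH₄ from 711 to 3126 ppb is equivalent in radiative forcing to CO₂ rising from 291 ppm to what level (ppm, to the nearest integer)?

C ≈ 354 ppm

CH₄ forcing: 0.036 × (√3126 − √711) = 0.036 × (55.9106 − 26.6646) = 0.036 × 29.2460 = 1.05286 W/m².
Set 5.35 ln(C/291) = 1.05286: ln(C/291) = 1.05286/5.35 = 0.19680, so C = 291 × e^0.19680 = 291 × 1.21750 = 354.29 ppm.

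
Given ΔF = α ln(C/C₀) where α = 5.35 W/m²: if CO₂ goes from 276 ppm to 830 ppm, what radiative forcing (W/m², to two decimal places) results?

ΔF = 5.89 W/m²

CO₂: 5.35 × ln(830/276) = 5.35 × ln(3.00725) = 5.35 × 1.10103 = 5.8905 W/m².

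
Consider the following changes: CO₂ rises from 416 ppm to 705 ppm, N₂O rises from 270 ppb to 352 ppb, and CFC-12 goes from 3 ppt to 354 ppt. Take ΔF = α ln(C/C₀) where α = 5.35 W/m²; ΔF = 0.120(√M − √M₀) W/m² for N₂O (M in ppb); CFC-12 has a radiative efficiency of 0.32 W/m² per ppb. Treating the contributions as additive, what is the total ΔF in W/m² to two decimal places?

CO₂: 5.35 × ln(705/416) = 5.35 × ln(1.69471) = 5.35 × 0.52751 = 2.8222 W/m².
N₂O: 0.120 × (√352 − √270) = 0.120 × (18.7617 − 16.4317) = 0.120 × 2.3300 = 0.2796 W/m².
CFC-12: Δ = 354 − 3 = 351 ppt = 0.351 ppb; ΔF = 0.32 × 0.351 = 0.1123 W/m².
Total ΔF = 2.8222 + 0.2796 + 0.1123 = 3.2141 W/m².

ΔF = 3.21 W/m²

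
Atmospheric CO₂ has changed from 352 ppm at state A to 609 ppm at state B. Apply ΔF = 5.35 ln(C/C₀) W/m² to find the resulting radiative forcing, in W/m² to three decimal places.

CO₂ absorption bands are partially saturated, so forcing scales with the logarithm of the concentration ratio.
CO₂: 5.35 × ln(609/352) = 5.35 × ln(1.73011) = 5.35 × 0.54818 = 2.9328 W/m².

ΔF = 2.933 W/m²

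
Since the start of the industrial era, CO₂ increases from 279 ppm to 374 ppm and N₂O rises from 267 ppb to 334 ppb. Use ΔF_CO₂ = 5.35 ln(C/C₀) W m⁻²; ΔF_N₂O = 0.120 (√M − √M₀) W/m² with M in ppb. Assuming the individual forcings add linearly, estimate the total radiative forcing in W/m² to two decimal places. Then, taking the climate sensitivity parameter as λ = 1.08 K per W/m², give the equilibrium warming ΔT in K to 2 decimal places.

ΔF = 1.80 W/m²; ΔT = 1.94 K

CO₂: 5.35 × ln(374/279) = 5.35 × ln(1.34050) = 5.35 × 0.29304 = 1.5678 W/m².
N₂O: 0.120 × (√334 − √267) = 0.120 × (18.2757 − 16.3401) = 0.120 × 1.9356 = 0.2323 W/m².
Total ΔF = 1.5678 + 0.2323 = 1.8001 W/m².
ΔT = λ ΔF = 1.08 × 1.80 = 1.9440 K.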